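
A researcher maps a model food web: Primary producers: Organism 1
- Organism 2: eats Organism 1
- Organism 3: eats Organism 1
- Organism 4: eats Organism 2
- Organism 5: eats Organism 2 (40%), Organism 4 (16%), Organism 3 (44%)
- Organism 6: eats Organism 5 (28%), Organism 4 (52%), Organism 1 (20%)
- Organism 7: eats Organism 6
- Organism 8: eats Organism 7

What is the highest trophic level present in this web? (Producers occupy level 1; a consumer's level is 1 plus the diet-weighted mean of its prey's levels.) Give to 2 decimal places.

Organism 2: 1 + 1 = 2
Organism 3: 1 + 1 = 2
Organism 4: 1 + 2 = 3
Organism 5: 1 + (0.4×2 + 0.16×3 + 0.44×2) = 3.16
Organism 6: 1 + (0.28×3.16 + 0.52×3 + 0.2×1) = 3.6448
Organism 7: 1 + 3.6448 = 4.6448
Organism 8: 1 + 4.6448 = 5.6448

5.64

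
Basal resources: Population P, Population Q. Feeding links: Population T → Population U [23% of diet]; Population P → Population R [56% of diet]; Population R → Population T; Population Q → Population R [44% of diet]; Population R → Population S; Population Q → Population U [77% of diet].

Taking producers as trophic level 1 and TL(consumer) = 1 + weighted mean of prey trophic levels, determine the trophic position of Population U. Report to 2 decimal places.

Population R: 1 + (0.56×1 + 0.44×1) = 2
Population S: 1 + 2 = 3
Population T: 1 + 2 = 3
Population U: 1 + (0.23×3 + 0.77×1) = 2.46

2.46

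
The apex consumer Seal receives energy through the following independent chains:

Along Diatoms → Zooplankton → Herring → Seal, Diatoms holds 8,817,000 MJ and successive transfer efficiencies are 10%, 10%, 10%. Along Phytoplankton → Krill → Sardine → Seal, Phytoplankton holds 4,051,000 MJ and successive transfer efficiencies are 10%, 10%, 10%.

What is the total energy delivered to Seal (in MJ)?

12868 MJ

Via Diatoms: 8817000 × 0.1 × 0.1 × 0.1 = 8817 MJ
Via Phytoplankton: 4051000 × 0.1 × 0.1 × 0.1 = 4051 MJ
Total at Seal: 8817 + 4051 = 12868 MJ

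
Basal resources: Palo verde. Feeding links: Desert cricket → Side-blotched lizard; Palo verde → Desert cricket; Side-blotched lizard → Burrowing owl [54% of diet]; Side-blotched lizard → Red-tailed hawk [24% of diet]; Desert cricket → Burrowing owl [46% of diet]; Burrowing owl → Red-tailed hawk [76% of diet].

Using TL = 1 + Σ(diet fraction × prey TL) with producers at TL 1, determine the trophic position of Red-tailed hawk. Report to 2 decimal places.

4.41

Desert cricket: 1 + 1 = 2
Side-blotched lizard: 1 + 2 = 3
Burrowing owl: 1 + (0.54×3 + 0.46×2) = 3.54
Red-tailed hawk: 1 + (0.76×3.54 + 0.24×3) = 4.4104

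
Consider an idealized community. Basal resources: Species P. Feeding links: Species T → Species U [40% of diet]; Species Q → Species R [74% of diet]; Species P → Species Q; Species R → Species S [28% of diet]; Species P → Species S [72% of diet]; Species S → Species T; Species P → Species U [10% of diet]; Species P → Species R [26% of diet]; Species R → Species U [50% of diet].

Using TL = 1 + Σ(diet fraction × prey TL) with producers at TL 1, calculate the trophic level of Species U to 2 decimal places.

3.86

Species Q: 1 + 1 = 2
Species R: 1 + (0.26×1 + 0.74×2) = 2.74
Species S: 1 + (0.72×1 + 0.28×2.74) = 2.4872
Species T: 1 + 2.4872 = 3.4872
Species U: 1 + (0.4×3.4872 + 0.1×1 + 0.5×2.74) = 3.86488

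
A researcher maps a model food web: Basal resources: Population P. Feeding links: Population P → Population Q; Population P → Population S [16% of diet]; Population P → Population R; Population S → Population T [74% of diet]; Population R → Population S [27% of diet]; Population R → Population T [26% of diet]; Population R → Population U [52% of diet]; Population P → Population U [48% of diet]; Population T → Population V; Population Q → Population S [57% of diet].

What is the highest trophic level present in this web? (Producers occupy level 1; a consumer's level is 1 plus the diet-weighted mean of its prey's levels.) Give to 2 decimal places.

4.62

Population Q: 1 + 1 = 2
Population R: 1 + 1 = 2
Population S: 1 + (0.57×2 + 0.16×1 + 0.27×2) = 2.84
Population T: 1 + (0.26×2 + 0.74×2.84) = 3.6216
Population U: 1 + (0.48×1 + 0.52×2) = 2.52
Population V: 1 + 3.6216 = 4.6216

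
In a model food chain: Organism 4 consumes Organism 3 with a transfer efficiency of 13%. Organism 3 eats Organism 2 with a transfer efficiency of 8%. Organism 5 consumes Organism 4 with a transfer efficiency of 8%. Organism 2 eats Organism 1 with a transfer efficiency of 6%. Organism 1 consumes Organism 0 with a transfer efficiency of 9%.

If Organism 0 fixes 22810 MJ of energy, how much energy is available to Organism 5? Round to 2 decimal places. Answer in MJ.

0.10 MJ

Organism 1: 22810 × 0.09 = 2052.9 MJ
Organism 2: 2052.9 × 0.06 = 123.174 MJ
Organism 3: 123.174 × 0.08 = 9.85392 MJ
Organism 4: 9.85392 × 0.13 = 1.2810096 MJ
Organism 5: 1.2810096 × 0.08 = 0.102480768 MJ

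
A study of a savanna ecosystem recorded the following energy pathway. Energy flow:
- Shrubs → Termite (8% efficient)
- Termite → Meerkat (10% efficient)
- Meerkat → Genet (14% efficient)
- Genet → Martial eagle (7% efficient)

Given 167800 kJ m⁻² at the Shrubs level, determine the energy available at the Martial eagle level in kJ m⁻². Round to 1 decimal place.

Termite: 167800 × 0.08 = 13424 kJ m⁻²
Meerkat: 13424 × 0.1 = 1342.4 kJ m⁻²
Genet: 1342.4 × 0.14 = 187.936 kJ m⁻²
Martial eagle: 187.936 × 0.07 = 13.15552 kJ m⁻²

13.2 kJ m⁻²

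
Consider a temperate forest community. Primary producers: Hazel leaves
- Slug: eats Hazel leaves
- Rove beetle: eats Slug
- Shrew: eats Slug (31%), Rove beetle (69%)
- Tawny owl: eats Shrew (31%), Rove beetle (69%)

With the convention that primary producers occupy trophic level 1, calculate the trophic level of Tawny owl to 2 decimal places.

4.21

Slug: 1 + 1 = 2
Rove beetle: 1 + 2 = 3
Shrew: 1 + (0.31×2 + 0.69×3) = 3.69
Tawny owl: 1 + (0.31×3.69 + 0.69×3) = 4.2139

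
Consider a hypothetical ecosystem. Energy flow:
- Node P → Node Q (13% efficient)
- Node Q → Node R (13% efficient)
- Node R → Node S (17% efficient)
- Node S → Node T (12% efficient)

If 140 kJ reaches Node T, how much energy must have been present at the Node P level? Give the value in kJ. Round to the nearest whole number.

Cumulative transfer efficiency: 0.13 × 0.13 × 0.17 × 0.12 = 0.00034476
Node P energy = 140 / 0.00034476 = 406080 kJ

406080 kJ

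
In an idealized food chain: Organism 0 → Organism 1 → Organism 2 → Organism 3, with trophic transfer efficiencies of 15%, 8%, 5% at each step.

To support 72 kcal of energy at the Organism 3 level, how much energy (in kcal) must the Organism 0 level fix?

120000 kcal

Cumulative transfer efficiency: 0.15 × 0.08 × 0.05 = 0.0006
Organism 0 energy = 72 / 0.0006 = 120000 kcal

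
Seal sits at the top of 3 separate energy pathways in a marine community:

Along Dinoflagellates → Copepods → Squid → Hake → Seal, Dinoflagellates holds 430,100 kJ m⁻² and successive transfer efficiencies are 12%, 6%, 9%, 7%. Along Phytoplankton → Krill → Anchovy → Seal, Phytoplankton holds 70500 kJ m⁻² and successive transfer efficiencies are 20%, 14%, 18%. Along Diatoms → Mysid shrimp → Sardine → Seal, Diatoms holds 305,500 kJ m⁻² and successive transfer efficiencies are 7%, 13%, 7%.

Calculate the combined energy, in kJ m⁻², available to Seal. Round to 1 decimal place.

Via Dinoflagellates: 430100 × 0.12 × 0.06 × 0.09 × 0.07 = 19.509336 kJ m⁻²
Via Phytoplankton: 70500 × 0.2 × 0.14 × 0.18 = 355.32 kJ m⁻²
Via Diatoms: 305500 × 0.07 × 0.13 × 0.07 = 194.6035 kJ m⁻²
Total at Seal: 19.509336 + 355.32 + 194.6035 = 569.432836 kJ m⁻²

569.4 kJ m⁻²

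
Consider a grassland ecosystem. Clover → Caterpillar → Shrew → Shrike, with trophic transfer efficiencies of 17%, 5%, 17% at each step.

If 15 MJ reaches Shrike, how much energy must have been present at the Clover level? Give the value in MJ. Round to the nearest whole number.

Cumulative transfer efficiency: 0.17 × 0.05 × 0.17 = 0.001445
Clover energy = 15 / 0.001445 = 10381 MJ

10381 MJ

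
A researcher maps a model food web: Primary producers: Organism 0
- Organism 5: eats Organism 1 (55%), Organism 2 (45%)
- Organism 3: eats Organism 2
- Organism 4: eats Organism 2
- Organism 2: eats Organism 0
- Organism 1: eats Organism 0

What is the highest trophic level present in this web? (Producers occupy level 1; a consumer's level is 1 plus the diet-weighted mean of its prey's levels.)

Organism 1: 1 + 1 = 2
Organism 2: 1 + 1 = 2
Organism 3: 1 + 2 = 3
Organism 4: 1 + 2 = 3
Organism 5: 1 + (0.55×2 + 0.45×2) = 3

3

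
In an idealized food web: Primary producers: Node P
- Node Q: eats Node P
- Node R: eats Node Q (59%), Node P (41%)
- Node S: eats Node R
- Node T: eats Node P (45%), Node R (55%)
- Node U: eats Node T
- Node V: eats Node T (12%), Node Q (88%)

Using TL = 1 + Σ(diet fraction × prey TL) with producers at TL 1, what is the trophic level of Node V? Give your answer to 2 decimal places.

Node Q: 1 + 1 = 2
Node R: 1 + (0.59×2 + 0.41×1) = 2.59
Node S: 1 + 2.59 = 3.59
Node T: 1 + (0.45×1 + 0.55×2.59) = 2.8745
Node U: 1 + 2.8745 = 3.8745
Node V: 1 + (0.12×2.8745 + 0.88×2) = 3.10494

3.10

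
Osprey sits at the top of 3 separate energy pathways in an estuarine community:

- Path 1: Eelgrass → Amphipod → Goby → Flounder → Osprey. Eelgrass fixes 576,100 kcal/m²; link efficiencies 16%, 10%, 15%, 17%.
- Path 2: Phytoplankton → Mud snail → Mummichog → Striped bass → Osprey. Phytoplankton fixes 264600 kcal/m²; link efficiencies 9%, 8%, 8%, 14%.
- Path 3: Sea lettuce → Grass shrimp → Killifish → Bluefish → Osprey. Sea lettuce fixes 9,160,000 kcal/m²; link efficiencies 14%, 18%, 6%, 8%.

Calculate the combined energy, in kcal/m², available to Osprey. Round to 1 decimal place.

Path 1: 576100 × 0.16 × 0.1 × 0.15 × 0.17 = 235.0488 kcal/m²
Path 2: 264600 × 0.09 × 0.08 × 0.08 × 0.14 = 21.337344 kcal/m²
Path 3: 9160000 × 0.14 × 0.18 × 0.06 × 0.08 = 1107.9936 kcal/m²
Total at Osprey: 235.0488 + 21.337344 + 1107.9936 = 1364.379744 kcal/m²

1364.4 kcal/m²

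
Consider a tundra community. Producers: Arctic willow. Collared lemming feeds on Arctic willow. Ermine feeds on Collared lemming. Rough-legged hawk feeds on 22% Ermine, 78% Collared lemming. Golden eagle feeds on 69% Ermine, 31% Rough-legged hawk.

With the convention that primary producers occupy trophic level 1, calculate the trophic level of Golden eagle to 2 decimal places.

4.07

Collared lemming: 1 + 1 = 2
Ermine: 1 + 2 = 3
Rough-legged hawk: 1 + (0.22×3 + 0.78×2) = 3.22
Golden eagle: 1 + (0.69×3 + 0.31×3.22) = 4.0682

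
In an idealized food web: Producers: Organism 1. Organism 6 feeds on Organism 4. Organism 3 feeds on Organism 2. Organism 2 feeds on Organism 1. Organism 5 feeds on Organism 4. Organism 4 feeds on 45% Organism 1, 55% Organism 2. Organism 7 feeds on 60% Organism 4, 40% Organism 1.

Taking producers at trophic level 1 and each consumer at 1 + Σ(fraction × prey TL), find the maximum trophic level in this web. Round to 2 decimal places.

3.55

Organism 2: 1 + 1 = 2
Organism 3: 1 + 2 = 3
Organism 4: 1 + (0.45×1 + 0.55×2) = 2.55
Organism 5: 1 + 2.55 = 3.55
Organism 6: 1 + 2.55 = 3.55
Organism 7: 1 + (0.6×2.55 + 0.4×1) = 2.93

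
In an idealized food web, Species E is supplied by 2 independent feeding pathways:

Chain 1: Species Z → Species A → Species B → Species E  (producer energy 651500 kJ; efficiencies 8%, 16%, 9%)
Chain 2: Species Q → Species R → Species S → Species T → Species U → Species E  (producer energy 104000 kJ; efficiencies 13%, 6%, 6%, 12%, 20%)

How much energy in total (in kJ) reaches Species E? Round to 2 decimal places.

751.70 kJ

Chain 1: 651500 × 0.08 × 0.16 × 0.09 = 750.528 kJ
Chain 2: 104000 × 0.13 × 0.06 × 0.06 × 0.12 × 0.2 = 1.168128 kJ
Total at Species E: 750.528 + 1.168128 = 751.696128 kJ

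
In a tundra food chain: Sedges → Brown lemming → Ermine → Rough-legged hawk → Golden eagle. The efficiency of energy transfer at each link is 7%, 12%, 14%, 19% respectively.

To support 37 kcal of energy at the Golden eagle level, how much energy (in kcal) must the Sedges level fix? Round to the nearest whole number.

Cumulative transfer efficiency: 0.07 × 0.12 × 0.14 × 0.19 = 0.00022344
Sedges energy = 37 / 0.00022344 = 165593 kcal

165593 kcal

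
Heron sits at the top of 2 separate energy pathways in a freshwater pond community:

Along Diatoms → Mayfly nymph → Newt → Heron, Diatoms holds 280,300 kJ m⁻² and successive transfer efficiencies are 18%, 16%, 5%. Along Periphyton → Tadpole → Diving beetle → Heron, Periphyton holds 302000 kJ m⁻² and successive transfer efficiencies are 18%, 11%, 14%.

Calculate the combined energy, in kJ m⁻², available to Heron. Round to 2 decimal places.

Via Diatoms: 280300 × 0.18 × 0.16 × 0.05 = 403.632 kJ m⁻²
Via Periphyton: 302000 × 0.18 × 0.11 × 0.14 = 837.144 kJ m⁻²
Total at Heron: 403.632 + 837.144 = 1240.776 kJ m⁻²

1240.78 kJ m⁻²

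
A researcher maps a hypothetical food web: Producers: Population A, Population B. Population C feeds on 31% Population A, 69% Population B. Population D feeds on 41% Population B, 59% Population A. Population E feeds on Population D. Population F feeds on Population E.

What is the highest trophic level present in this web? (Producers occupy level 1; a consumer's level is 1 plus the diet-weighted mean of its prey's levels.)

4

Population C: 1 + (0.31×1 + 0.69×1) = 2
Population D: 1 + (0.41×1 + 0.59×1) = 2
Population E: 1 + 2 = 3
Population F: 1 + 3 = 4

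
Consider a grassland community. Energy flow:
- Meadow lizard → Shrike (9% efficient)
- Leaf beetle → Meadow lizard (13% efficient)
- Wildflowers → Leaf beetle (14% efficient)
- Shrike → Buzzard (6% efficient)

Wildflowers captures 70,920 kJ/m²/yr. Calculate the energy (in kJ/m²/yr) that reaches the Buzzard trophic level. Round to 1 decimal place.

7.0 kJ/m²/yr

Leaf beetle: 70920 × 0.14 = 9928.8 kJ/m²/yr
Meadow lizard: 9928.8 × 0.13 = 1290.744 kJ/m²/yr
Shrike: 1290.744 × 0.09 = 116.16696 kJ/m²/yr
Buzzard: 116.16696 × 0.06 = 6.9700176 kJ/m²/yr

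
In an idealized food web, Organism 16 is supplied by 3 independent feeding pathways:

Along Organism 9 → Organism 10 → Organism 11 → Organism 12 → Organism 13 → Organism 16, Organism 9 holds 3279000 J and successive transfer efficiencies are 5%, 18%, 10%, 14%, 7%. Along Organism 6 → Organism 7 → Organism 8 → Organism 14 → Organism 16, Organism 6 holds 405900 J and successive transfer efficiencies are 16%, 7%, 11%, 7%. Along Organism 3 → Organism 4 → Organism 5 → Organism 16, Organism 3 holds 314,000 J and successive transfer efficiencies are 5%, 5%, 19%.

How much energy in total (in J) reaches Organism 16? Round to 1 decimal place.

213.1 J

Via Organism 9: 3279000 × 0.05 × 0.18 × 0.1 × 0.14 × 0.07 = 28.92078 J
Via Organism 6: 405900 × 0.16 × 0.07 × 0.11 × 0.07 = 35.004816 J
Via Organism 3: 314000 × 0.05 × 0.05 × 0.19 = 149.15 J
Total at Organism 16: 28.92078 + 35.004816 + 149.15 = 213.075596 J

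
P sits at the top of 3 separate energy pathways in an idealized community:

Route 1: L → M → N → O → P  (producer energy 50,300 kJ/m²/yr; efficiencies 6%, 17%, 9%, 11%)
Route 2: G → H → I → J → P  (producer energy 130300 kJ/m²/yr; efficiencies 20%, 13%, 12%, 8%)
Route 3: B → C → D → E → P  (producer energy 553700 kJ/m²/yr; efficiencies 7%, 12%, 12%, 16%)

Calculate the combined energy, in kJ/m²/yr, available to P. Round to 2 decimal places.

126.90 kJ/m²/yr

Route 1: 50300 × 0.06 × 0.17 × 0.09 × 0.11 = 5.079294 kJ/m²/yr
Route 2: 130300 × 0.2 × 0.13 × 0.12 × 0.08 = 32.52288 kJ/m²/yr
Route 3: 553700 × 0.07 × 0.12 × 0.12 × 0.16 = 89.300736 kJ/m²/yr
Total at P: 5.079294 + 32.52288 + 89.300736 = 126.90291 kJ/m²/yr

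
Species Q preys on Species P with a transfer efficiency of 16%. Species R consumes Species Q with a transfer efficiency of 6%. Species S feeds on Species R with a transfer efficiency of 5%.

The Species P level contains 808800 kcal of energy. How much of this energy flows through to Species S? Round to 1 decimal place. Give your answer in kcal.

388.2 kcal

Species Q: 808800 × 0.16 = 129408 kcal
Species R: 129408 × 0.06 = 7764.48 kcal
Species S: 7764.48 × 0.05 = 388.224 kcal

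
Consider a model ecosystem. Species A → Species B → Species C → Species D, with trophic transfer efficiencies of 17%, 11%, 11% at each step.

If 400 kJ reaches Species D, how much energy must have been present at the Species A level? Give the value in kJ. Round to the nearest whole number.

194458 kJ

Cumulative transfer efficiency: 0.17 × 0.11 × 0.11 = 0.002057
Species A energy = 400 / 0.002057 = 194458 kJ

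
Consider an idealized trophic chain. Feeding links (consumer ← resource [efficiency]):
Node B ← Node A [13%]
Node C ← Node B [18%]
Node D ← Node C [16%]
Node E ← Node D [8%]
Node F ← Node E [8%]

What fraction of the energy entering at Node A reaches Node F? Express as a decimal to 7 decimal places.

0.0000240

Product of link efficiencies: 0.13 × 0.18 × 0.16 × 0.08 × 0.08 = 0.0000239616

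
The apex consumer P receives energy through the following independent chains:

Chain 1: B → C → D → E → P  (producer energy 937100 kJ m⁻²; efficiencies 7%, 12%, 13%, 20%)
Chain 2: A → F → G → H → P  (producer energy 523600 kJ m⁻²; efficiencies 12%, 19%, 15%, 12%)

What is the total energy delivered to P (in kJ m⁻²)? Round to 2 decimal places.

419.55 kJ m⁻²

Chain 1: 937100 × 0.07 × 0.12 × 0.13 × 0.2 = 204.66264 kJ m⁻²
Chain 2: 523600 × 0.12 × 0.19 × 0.15 × 0.12 = 214.88544 kJ m⁻²
Total at P: 204.66264 + 214.88544 = 419.54808 kJ m⁻²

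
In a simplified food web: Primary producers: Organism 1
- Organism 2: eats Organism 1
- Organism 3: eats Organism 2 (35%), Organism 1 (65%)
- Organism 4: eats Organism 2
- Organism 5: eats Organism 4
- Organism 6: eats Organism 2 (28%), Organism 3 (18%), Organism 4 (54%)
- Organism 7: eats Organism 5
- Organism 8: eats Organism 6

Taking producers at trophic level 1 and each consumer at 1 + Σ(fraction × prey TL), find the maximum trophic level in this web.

5

Organism 2: 1 + 1 = 2
Organism 3: 1 + (0.35×2 + 0.65×1) = 2.35
Organism 4: 1 + 2 = 3
Organism 5: 1 + 3 = 4
Organism 6: 1 + (0.28×2 + 0.18×2.35 + 0.54×3) = 3.603
Organism 7: 1 + 4 = 5
Organism 8: 1 + 3.603 = 4.603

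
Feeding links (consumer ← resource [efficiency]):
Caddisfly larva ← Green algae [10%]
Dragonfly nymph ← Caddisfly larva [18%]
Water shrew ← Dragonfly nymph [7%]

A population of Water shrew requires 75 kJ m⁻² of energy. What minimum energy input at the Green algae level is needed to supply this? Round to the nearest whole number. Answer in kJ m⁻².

59524 kJ m⁻²

Cumulative transfer efficiency: 0.1 × 0.18 × 0.07 = 0.00126
Green algae energy = 75 / 0.00126 = 59524 kJ m⁻²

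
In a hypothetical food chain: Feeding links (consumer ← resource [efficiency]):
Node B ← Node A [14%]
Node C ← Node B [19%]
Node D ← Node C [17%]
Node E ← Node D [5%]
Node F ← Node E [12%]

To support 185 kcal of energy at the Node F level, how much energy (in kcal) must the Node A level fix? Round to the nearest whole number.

6818517 kcal

Cumulative transfer efficiency: 0.14 × 0.19 × 0.17 × 0.05 × 0.12 = 0.000027132
Node A energy = 185 / 0.000027132 = 6818517 kcal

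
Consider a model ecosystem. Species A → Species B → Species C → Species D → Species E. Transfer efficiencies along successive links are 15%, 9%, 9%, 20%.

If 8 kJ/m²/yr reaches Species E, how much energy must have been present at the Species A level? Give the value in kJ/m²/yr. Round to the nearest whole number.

32922 kJ/m²/yr

Cumulative transfer efficiency: 0.15 × 0.09 × 0.09 × 0.2 = 0.000243
Species A energy = 8 / 0.000243 = 32922 kJ/m²/yr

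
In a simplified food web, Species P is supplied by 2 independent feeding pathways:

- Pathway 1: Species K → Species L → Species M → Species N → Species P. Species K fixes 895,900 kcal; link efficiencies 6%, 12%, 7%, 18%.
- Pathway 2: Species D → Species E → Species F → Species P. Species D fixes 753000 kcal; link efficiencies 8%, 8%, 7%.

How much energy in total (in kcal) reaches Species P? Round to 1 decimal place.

Pathway 1: 895900 × 0.06 × 0.12 × 0.07 × 0.18 = 81.276048 kcal
Pathway 2: 753000 × 0.08 × 0.08 × 0.07 = 337.344 kcal
Total at Species P: 81.276048 + 337.344 = 418.620048 kcal

418.6 kcal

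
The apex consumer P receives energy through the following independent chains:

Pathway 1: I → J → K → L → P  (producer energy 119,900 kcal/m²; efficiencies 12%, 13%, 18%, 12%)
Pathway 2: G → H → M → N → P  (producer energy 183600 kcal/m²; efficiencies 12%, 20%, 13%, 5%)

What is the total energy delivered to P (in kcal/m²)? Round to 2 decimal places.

Pathway 1: 119900 × 0.12 × 0.13 × 0.18 × 0.12 = 40.401504 kcal/m²
Pathway 2: 183600 × 0.12 × 0.2 × 0.13 × 0.05 = 28.6416 kcal/m²
Total at P: 40.401504 + 28.6416 = 69.043104 kcal/m²

69.04 kcal/m²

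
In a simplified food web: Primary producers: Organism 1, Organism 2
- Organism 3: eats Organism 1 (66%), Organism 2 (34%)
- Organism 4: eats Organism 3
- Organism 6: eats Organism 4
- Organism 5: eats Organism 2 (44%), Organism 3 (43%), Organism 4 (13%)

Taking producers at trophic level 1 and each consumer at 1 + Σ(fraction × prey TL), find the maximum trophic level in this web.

Organism 3: 1 + (0.66×1 + 0.34×1) = 2
Organism 4: 1 + 2 = 3
Organism 5: 1 + (0.44×1 + 0.43×2 + 0.13×3) = 2.69
Organism 6: 1 + 3 = 4

4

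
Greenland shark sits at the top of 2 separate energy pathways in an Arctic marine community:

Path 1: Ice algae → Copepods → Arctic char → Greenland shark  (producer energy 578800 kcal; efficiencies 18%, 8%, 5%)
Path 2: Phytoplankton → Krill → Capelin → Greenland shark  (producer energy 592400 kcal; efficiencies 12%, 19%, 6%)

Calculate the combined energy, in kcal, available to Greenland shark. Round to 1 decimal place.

Path 1: 578800 × 0.18 × 0.08 × 0.05 = 416.736 kcal
Path 2: 592400 × 0.12 × 0.19 × 0.06 = 810.4032 kcal
Total at Greenland shark: 416.736 + 810.4032 = 1227.1392 kcal

1227.1 kcal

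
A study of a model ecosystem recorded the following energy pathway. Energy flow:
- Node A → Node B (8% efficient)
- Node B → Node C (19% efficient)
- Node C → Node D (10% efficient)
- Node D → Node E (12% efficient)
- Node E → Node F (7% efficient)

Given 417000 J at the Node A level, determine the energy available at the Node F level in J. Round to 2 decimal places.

5.32 J

Node B: 417000 × 0.08 = 33360 J
Node C: 33360 × 0.19 = 6338.4 J
Node D: 6338.4 × 0.1 = 633.84 J
Node E: 633.84 × 0.12 = 76.0608 J
Node F: 76.0608 × 0.07 = 5.324256 J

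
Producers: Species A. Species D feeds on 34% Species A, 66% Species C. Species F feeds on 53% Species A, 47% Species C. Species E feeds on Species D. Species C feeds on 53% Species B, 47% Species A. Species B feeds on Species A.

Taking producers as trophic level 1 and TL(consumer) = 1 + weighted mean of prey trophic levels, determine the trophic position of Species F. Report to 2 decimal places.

2.72

Species B: 1 + 1 = 2
Species C: 1 + (0.53×2 + 0.47×1) = 2.53
Species D: 1 + (0.34×1 + 0.66×2.53) = 3.0098
Species E: 1 + 3.0098 = 4.0098
Species F: 1 + (0.53×1 + 0.47×2.53) = 2.7191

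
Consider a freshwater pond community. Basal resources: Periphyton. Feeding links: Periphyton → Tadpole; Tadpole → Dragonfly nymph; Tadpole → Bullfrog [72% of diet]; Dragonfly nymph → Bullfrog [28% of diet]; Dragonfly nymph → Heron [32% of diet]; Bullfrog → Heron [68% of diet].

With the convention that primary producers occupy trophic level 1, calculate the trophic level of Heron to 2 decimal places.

Tadpole: 1 + 1 = 2
Dragonfly nymph: 1 + 2 = 3
Bullfrog: 1 + (0.72×2 + 0.28×3) = 3.28
Heron: 1 + (0.32×3 + 0.68×3.28) = 4.1904

4.19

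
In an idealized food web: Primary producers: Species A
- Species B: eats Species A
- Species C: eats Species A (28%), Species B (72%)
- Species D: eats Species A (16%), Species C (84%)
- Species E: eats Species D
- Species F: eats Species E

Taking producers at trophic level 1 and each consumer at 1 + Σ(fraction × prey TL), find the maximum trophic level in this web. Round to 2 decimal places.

Species B: 1 + 1 = 2
Species C: 1 + (0.28×1 + 0.72×2) = 2.72
Species D: 1 + (0.16×1 + 0.84×2.72) = 3.4448
Species E: 1 + 3.4448 = 4.4448
Species F: 1 + 4.4448 = 5.4448

5.44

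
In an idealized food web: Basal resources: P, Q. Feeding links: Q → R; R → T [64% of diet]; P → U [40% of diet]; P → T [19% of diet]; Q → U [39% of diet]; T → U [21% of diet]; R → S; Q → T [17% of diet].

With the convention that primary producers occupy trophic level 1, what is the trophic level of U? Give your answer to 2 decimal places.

R: 1 + 1 = 2
S: 1 + 2 = 3
T: 1 + (0.19×1 + 0.64×2 + 0.17×1) = 2.64
U: 1 + (0.21×2.64 + 0.39×1 + 0.4×1) = 2.3444

2.34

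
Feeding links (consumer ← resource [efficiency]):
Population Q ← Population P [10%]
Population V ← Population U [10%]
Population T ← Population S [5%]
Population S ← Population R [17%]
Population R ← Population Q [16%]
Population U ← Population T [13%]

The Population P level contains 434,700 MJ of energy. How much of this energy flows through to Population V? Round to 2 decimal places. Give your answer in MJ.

0.77 MJ

Population Q: 434700 × 0.1 = 43470 MJ
Population R: 43470 × 0.16 = 6955.2 MJ
Population S: 6955.2 × 0.17 = 1182.384 MJ
Population T: 1182.384 × 0.05 = 59.1192 MJ
Population U: 59.1192 × 0.13 = 7.685496 MJ
Population V: 7.685496 × 0.1 = 0.7685496 MJ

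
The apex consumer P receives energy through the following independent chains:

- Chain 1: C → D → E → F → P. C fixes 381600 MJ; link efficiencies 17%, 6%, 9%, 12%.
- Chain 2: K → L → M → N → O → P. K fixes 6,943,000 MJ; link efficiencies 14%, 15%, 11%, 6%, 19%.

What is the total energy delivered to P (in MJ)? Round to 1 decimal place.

224.9 MJ

Chain 1: 381600 × 0.17 × 0.06 × 0.09 × 0.12 = 42.037056 MJ
Chain 2: 6943000 × 0.14 × 0.15 × 0.11 × 0.06 × 0.19 = 182.836962 MJ
Total at P: 42.037056 + 182.836962 = 224.874018 MJ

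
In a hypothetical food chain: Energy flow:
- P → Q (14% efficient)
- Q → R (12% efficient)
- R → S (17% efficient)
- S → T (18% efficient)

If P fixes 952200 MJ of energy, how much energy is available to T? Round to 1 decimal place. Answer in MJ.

Q: 952200 × 0.14 = 133308 MJ
R: 133308 × 0.12 = 15996.96 MJ
S: 15996.96 × 0.17 = 2719.4832 MJ
T: 2719.4832 × 0.18 = 489.506976 MJ

489.5 MJ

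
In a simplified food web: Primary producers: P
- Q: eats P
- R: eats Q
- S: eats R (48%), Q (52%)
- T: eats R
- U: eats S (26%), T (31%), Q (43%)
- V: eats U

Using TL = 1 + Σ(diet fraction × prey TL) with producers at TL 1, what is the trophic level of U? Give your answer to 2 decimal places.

4.00

Q: 1 + 1 = 2
R: 1 + 2 = 3
S: 1 + (0.48×3 + 0.52×2) = 3.48
T: 1 + 3 = 4
U: 1 + (0.26×3.48 + 0.31×4 + 0.43×2) = 4.0048
V: 1 + 4.0048 = 5.0048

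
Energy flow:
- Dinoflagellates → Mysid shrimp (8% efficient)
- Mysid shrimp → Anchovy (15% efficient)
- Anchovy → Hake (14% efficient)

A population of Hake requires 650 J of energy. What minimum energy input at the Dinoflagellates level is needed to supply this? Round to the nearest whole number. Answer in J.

Cumulative transfer efficiency: 0.08 × 0.15 × 0.14 = 0.00168
Dinoflagellates energy = 650 / 0.00168 = 386905 J

386905 J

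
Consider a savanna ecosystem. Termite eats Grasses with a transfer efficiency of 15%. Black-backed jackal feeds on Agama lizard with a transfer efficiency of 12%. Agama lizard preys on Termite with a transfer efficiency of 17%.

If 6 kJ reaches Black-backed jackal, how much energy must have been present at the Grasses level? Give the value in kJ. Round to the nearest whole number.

1961 kJ

Cumulative transfer efficiency: 0.15 × 0.17 × 0.12 = 0.00306
Grasses energy = 6 / 0.00306 = 1961 kJ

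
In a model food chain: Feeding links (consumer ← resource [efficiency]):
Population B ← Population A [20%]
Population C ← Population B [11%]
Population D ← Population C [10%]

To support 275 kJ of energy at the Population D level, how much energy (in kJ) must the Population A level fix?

125000 kJ

Cumulative transfer efficiency: 0.2 × 0.11 × 0.1 = 0.0022
Population A energy = 275 / 0.0022 = 125000 kJ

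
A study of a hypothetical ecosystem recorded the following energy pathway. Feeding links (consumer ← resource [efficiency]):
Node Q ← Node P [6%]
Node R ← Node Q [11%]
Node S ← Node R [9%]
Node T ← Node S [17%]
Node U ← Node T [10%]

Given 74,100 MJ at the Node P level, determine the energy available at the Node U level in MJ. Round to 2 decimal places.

0.75 MJ

Node Q: 74100 × 0.06 = 4446 MJ
Node R: 4446 × 0.11 = 489.06 MJ
Node S: 489.06 × 0.09 = 44.0154 MJ
Node T: 44.0154 × 0.17 = 7.482618 MJ
Node U: 7.482618 × 0.1 = 0.7482618 MJ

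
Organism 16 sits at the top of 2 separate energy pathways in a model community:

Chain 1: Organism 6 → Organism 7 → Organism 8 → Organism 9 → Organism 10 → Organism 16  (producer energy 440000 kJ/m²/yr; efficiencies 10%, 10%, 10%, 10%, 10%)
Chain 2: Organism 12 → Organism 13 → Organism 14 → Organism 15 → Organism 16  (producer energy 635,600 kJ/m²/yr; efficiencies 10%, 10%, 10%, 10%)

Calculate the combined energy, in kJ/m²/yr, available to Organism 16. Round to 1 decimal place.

68.0 kJ/m²/yr

Chain 1: 440000 × 0.1 × 0.1 × 0.1 × 0.1 × 0.1 = 4.4 kJ/m²/yr
Chain 2: 635600 × 0.1 × 0.1 × 0.1 × 0.1 = 63.56 kJ/m²/yr
Total at Organism 16: 4.4 + 63.56 = 67.96 kJ/m²/yr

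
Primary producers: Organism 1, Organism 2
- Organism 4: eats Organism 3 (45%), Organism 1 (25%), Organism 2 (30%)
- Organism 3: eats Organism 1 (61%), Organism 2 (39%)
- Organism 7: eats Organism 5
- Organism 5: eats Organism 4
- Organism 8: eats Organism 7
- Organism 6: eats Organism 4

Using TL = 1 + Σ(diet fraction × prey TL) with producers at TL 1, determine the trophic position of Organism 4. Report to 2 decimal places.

Organism 3: 1 + (0.61×1 + 0.39×1) = 2
Organism 4: 1 + (0.45×2 + 0.25×1 + 0.3×1) = 2.45
Organism 5: 1 + 2.45 = 3.45
Organism 6: 1 + 2.45 = 3.45
Organism 7: 1 + 3.45 = 4.45
Organism 8: 1 + 4.45 = 5.45

2.45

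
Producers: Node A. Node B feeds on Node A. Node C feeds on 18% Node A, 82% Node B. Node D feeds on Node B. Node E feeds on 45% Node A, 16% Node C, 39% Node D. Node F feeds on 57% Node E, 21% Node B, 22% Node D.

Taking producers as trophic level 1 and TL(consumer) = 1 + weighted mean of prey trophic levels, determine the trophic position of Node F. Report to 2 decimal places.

3.83

Node B: 1 + 1 = 2
Node C: 1 + (0.18×1 + 0.82×2) = 2.82
Node D: 1 + 2 = 3
Node E: 1 + (0.45×1 + 0.16×2.82 + 0.39×3) = 3.0712
Node F: 1 + (0.57×3.0712 + 0.21×2 + 0.22×3) = 3.830584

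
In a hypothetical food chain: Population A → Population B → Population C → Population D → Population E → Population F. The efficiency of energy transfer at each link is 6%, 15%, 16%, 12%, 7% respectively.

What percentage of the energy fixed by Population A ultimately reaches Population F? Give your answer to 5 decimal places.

Product of link efficiencies: 0.06 × 0.15 × 0.16 × 0.12 × 0.07 = 0.000012096
As a percentage: 0.000012096 × 100 = 0.00121%

0.00121%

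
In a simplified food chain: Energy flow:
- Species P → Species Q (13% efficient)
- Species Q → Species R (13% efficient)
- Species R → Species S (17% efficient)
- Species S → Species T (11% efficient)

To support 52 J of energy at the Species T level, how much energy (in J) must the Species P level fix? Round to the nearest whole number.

164541 J

Cumulative transfer efficiency: 0.13 × 0.13 × 0.17 × 0.11 = 0.00031603
Species P energy = 52 / 0.00031603 = 164541 J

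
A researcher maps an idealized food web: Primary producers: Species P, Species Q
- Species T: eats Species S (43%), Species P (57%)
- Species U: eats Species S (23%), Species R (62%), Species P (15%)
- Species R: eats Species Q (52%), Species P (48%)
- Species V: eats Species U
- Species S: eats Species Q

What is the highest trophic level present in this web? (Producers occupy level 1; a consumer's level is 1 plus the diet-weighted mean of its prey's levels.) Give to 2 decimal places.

3.85

Species R: 1 + (0.52×1 + 0.48×1) = 2
Species S: 1 + 1 = 2
Species T: 1 + (0.43×2 + 0.57×1) = 2.43
Species U: 1 + (0.23×2 + 0.62×2 + 0.15×1) = 2.85
Species V: 1 + 2.85 = 3.85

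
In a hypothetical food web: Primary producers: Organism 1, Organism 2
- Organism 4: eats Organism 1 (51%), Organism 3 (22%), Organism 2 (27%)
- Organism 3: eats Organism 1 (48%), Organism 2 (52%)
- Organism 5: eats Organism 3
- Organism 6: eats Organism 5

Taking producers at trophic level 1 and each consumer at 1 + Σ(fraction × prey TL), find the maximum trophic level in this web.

4

Organism 3: 1 + (0.48×1 + 0.52×1) = 2
Organism 4: 1 + (0.51×1 + 0.22×2 + 0.27×1) = 2.22
Organism 5: 1 + 2 = 3
Organism 6: 1 + 3 = 4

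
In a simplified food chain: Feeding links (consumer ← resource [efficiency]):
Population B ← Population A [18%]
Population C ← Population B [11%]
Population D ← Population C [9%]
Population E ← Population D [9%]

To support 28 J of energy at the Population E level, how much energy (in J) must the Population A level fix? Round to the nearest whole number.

174585 J

Cumulative transfer efficiency: 0.18 × 0.11 × 0.09 × 0.09 = 0.00016038
Population A energy = 28 / 0.00016038 = 174585 J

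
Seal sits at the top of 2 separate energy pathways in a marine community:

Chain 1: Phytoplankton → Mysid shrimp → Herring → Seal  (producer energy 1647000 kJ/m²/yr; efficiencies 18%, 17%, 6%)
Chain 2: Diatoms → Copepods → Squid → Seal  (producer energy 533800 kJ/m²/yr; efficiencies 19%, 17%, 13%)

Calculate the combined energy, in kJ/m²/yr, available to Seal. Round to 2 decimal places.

5265.32 kJ/m²/yr

Chain 1: 1647000 × 0.18 × 0.17 × 0.06 = 3023.892 kJ/m²/yr
Chain 2: 533800 × 0.19 × 0.17 × 0.13 = 2241.4262 kJ/m²/yr
Total at Seal: 3023.892 + 2241.4262 = 5265.3182 kJ/m²/yr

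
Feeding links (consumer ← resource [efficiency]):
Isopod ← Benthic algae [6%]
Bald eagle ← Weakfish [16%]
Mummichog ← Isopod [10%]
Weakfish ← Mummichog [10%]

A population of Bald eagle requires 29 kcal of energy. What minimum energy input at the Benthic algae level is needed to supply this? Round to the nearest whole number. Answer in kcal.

Cumulative transfer efficiency: 0.06 × 0.1 × 0.1 × 0.16 = 0.000096
Benthic algae energy = 29 / 0.000096 = 302083 kcal

302083 kcal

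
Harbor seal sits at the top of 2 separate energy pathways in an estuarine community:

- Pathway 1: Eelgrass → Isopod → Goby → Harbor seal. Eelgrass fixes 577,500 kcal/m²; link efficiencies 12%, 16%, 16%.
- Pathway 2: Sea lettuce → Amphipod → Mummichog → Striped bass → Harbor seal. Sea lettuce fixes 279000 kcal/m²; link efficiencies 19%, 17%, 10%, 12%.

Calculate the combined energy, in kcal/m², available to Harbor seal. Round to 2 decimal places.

1882.22 kcal/m²

Pathway 1: 577500 × 0.12 × 0.16 × 0.16 = 1774.08 kcal/m²
Pathway 2: 279000 × 0.19 × 0.17 × 0.1 × 0.12 = 108.1404 kcal/m²
Total at Harbor seal: 1774.08 + 108.1404 = 1882.2204 kcal/m²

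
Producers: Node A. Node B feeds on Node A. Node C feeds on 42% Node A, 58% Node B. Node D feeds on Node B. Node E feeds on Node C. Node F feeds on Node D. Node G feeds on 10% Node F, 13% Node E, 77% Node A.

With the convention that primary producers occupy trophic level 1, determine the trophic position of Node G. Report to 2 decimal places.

Node B: 1 + 1 = 2
Node C: 1 + (0.42×1 + 0.58×2) = 2.58
Node D: 1 + 2 = 3
Node E: 1 + 2.58 = 3.58
Node F: 1 + 3 = 4
Node G: 1 + (0.1×4 + 0.13×3.58 + 0.77×1) = 2.6354

2.64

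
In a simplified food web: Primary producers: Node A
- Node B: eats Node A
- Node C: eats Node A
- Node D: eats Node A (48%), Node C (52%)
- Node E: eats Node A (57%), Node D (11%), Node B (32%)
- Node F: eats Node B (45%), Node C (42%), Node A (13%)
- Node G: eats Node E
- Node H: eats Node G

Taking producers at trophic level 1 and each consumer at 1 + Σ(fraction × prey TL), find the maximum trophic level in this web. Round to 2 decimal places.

Node B: 1 + 1 = 2
Node C: 1 + 1 = 2
Node D: 1 + (0.48×1 + 0.52×2) = 2.52
Node E: 1 + (0.57×1 + 0.11×2.52 + 0.32×2) = 2.4872
Node F: 1 + (0.45×2 + 0.42×2 + 0.13×1) = 2.87
Node G: 1 + 2.4872 = 3.4872
Node H: 1 + 3.4872 = 4.4872

4.49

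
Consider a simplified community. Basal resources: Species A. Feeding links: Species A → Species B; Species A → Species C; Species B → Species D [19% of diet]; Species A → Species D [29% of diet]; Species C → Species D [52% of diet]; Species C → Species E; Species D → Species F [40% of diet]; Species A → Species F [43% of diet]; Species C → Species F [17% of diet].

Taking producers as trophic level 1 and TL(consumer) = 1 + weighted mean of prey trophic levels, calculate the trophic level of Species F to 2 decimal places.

2.85

Species B: 1 + 1 = 2
Species C: 1 + 1 = 2
Species D: 1 + (0.19×2 + 0.29×1 + 0.52×2) = 2.71
Species E: 1 + 2 = 3
Species F: 1 + (0.4×2.71 + 0.43×1 + 0.17×2) = 2.854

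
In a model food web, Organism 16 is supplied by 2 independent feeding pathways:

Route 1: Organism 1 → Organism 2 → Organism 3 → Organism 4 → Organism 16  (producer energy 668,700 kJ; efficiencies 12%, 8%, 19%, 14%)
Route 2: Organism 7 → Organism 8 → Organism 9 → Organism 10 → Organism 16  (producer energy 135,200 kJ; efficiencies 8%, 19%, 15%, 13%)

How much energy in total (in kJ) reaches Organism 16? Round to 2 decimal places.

210.83 kJ

Route 1: 668700 × 0.12 × 0.08 × 0.19 × 0.14 = 170.759232 kJ
Route 2: 135200 × 0.08 × 0.19 × 0.15 × 0.13 = 40.07328 kJ
Total at Organism 16: 170.759232 + 40.07328 = 210.832512 kJ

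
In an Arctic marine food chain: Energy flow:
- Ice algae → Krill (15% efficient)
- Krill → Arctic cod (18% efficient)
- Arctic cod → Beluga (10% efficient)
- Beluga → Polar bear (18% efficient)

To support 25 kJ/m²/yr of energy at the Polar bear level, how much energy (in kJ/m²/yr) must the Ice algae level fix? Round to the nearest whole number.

Cumulative transfer efficiency: 0.15 × 0.18 × 0.1 × 0.18 = 0.000486
Ice algae energy = 25 / 0.000486 = 51440 kJ/m²/yr

51440 kJ/m²/yr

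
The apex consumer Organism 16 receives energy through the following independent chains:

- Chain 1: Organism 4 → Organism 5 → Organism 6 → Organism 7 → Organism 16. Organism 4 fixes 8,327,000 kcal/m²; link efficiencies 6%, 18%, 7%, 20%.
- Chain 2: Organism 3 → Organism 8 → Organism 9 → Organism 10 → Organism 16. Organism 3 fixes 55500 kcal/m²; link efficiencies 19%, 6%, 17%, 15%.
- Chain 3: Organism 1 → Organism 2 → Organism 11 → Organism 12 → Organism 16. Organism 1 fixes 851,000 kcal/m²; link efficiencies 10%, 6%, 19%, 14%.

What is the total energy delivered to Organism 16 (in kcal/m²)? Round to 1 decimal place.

Chain 1: 8327000 × 0.06 × 0.18 × 0.07 × 0.2 = 1259.0424 kcal/m²
Chain 2: 55500 × 0.19 × 0.06 × 0.17 × 0.15 = 16.13385 kcal/m²
Chain 3: 851000 × 0.1 × 0.06 × 0.19 × 0.14 = 135.8196 kcal/m²
Total at Organism 16: 1259.0424 + 16.13385 + 135.8196 = 1410.99585 kcal/m²

1411.0 kcal/m²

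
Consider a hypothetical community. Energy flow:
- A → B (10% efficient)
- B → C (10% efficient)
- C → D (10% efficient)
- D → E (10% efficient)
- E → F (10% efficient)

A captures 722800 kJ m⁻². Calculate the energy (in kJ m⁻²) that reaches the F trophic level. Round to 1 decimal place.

B: 722800 × 0.1 = 72280 kJ m⁻²
C: 72280 × 0.1 = 7228 kJ m⁻²
D: 7228 × 0.1 = 722.8 kJ m⁻²
E: 722.8 × 0.1 = 72.28 kJ m⁻²
F: 72.28 × 0.1 = 7.228 kJ m⁻²

7.2 kJ m⁻²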